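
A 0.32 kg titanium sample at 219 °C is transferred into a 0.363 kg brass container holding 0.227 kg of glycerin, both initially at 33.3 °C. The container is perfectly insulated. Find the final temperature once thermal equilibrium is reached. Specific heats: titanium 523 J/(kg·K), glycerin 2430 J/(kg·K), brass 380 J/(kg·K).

Let T be the final temperature. ΣQ_i = 0:
0.32×523×(T − 219) + 0.227×2430×(T − 33.3) + 0.363×380×(T − 33.3) = 0
167.36(T − 219) + 551.61(T − 33.3) + 137.94(T − 33.3) = 0
(167.36 + 551.61 + 137.94) T = 167.36×219 + 551.61×33.3 + 137.94×33.3
T = 59614 / 856.91 = 69.6 °C

T_f ≈ 69.6 °C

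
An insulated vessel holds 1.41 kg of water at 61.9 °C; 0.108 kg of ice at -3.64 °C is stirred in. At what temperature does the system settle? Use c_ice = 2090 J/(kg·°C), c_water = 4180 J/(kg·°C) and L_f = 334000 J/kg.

Taking heat into each body as positive, Σ m c ΔT = 0:
ice -3.64→0 °C: 0.108·2090·3.64 = 821.62; fusion: m_ice L_f = 0.108·334000 = 36072; meltwater 0→T: 0.108·4180·T = 451.44 T; water cools: 1.41·4180·(T − 61.9) = 5893.8(T − 61.9)
6345.2 T = 364826 − 36894 = 327933
T ≈ 51.68 °C — above 0 °C, consistent with complete melting.

T_f ≈ 51.7 °C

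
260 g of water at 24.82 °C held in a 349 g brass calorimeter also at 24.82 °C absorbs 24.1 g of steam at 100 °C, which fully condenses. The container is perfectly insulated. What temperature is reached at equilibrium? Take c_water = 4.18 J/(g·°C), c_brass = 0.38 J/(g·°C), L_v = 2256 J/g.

T_f ≈ 71.7 °C

Heat gained plus heat lost sum to zero:
steam→water at 100 °C releases m L_v = 24.1·2256 = 54370
  condensed water 100 °C→T: 100.74(T − 100)
  original water: 1086.8(T − 24.82)
  cup: 132.62(T − 24.82)
1320.2 T = 54370 + 10074 + 30266 = 94709
T ≈ 71.74 °C, under the boiling point, so the assumption holds.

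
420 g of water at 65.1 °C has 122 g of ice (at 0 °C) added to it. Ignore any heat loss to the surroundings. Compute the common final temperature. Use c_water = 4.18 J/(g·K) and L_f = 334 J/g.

T_f ≈ 32.5 °C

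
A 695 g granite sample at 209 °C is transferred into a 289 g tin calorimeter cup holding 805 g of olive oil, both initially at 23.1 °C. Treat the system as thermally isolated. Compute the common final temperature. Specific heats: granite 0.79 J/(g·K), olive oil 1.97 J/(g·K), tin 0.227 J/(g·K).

Taking heat into each body as positive, Σ m c ΔT = 0:
695*0.79*(T − 209) + 805*1.97*(T − 23.1) + 289*0.227*(T − 23.1) = 0
549.05(T − 209) + 1585.8(T − 23.1) + 65.6(T − 23.1) = 0
2200.5 T = 152900
T ≈ 69.48 °C

T_f ≈ 69.5 °C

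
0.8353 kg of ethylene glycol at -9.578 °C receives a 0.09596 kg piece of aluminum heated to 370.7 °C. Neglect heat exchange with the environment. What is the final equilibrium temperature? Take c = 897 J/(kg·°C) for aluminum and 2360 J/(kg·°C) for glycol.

Setting the total heat transfer to zero:
0.09596×897×(T − 370.7) + 0.8353×2360×(T − (-9.578)) = 0
86.08(T − 370.7) + 1971.3(T − (-9.578)) = 0
(86.08 + 1971.3) T = 86.08×370.7 + 1971.3×(-9.578)
T ≈ 6.33 °C

T_f ≈ 6.3 °C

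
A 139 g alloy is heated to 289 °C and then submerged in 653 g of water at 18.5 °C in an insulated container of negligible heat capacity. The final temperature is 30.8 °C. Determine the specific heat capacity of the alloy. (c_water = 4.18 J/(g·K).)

c ≈ 0.935 J/(g·K)

Heat gained plus heat lost sum to zero:
139·c·(30.8 − 289) + 653·4.18·(30.8 − 18.5) = 0
-35890 c = -33573
c = -33573/-35890 ≈ 0.9355 J/(g·K)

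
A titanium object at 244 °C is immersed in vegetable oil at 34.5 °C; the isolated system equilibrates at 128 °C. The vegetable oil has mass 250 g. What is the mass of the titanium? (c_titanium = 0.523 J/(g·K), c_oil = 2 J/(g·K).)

m ≈ 771 g

Energy conservation, ΣQ = 0:
m×0.523×(128 − 244) + 250×2×(128 − 34.5) = 0
-60.67 m = -46750
m = -46750/-60.67 ≈ 770.6 g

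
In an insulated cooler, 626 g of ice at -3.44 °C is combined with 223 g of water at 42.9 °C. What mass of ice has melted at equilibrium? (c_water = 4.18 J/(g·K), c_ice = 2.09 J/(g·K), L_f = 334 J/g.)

m_melted ≈ 106 g

Water can give up m c ΔT = 223×4.18×42.9 = 39989 J before reaching 0 °C.
Of that, 626×2.09×3.44 = 4500.7 J goes to bring the ice to 0 °C, leaving 35488 J.
Melting all 626 g of ice would need 626×334 = 209084 J.
35488 J < 209084 J, so only part of the ice melts and the system sits at 0 °C.
m_melted×334 = 35488  ⇒  m_melted ≈ 106.3 g.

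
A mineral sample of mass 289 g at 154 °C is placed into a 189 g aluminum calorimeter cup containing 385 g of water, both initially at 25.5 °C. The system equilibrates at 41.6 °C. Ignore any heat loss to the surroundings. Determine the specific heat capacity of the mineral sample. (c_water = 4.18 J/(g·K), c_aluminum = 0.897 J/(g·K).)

c ≈ 0.882 J/(g·K)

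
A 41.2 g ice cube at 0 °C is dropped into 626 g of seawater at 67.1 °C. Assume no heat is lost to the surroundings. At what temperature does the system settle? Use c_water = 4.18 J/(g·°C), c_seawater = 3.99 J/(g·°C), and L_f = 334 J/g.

Energy balance with sensible and latent terms:
melt ice: 41.2·334 = 13761; meltwater 0→T: 41.2·4.18·T = 172.22 T; seawater: 2497.7(T − 67.1)
2670 T = 167598 − 13761 = 153838
T ≈ 57.62 °C — above 0 °C, consistent with complete melting.

T_f ≈ 57.6 °C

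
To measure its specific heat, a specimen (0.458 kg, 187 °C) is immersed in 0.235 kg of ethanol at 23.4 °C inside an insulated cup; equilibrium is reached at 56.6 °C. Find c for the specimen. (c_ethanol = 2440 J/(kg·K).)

m_s c (T_s − T_f) = m_ethanol c_ethanol (T_f − T_0):
0.458·c·(187 − 56.6) = 0.235·2440·(56.6 − 23.4)
59.72 c = 19037  ⇒  c ≈ 318.8 J/(kg·K)

c ≈ 319 J/(kg·K)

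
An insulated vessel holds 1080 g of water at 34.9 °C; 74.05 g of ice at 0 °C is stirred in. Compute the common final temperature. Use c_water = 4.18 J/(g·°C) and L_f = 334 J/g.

T_f ≈ 27.5 °C

Taking heat into each body as positive, Σ m c ΔT = 0:
latent heat to melt: 74.05·334 = 24733; warm the meltwater: 309.53 T; water cools: 1080·4.18·(T − 34.9) = 4514.4(T − 34.9)
4823.9 T = 157553 − 24733 = 132820
T ≈ 27.53 °C (positive, so assuming full melt was valid).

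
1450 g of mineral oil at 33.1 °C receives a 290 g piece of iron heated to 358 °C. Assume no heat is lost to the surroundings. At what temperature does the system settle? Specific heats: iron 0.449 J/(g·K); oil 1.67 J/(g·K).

Set heat shed by the hot body equal to heat absorbed by the cold body:
290·0.449·(358 − T) = 1450·1.67·(T − 33.1)
130.21(358 − T) = 2421.5(T − 33.1)
2551.7 T = 126767  ⇒  T ≈ 49.68 °C

T_f ≈ 49.7 °C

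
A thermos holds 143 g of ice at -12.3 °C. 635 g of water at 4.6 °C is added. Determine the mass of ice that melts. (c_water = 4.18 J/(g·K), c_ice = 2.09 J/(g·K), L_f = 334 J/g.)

m_melted ≈ 25.5 g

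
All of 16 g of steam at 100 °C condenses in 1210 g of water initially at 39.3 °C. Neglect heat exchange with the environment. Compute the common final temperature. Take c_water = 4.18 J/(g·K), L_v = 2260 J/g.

T_f ≈ 47.1 °C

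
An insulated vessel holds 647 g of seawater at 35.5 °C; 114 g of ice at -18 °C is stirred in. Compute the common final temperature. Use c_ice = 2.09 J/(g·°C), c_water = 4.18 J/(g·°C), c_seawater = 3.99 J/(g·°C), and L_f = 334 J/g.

T_f ≈ 16.1 °C

Net heat exchanged in the isolated system is zero:
ice -18→0 °C: 114·2.09·18 = 4288.7; latent heat to melt: 114·334 = 38076; meltwater 0→T: 114·4.18·T = 476.52 T; seawater cools: 647·3.99·(T − 35.5) = 2581.5(T − 35.5)
3058.1 T = 91644 − 42365 = 49280
T ≈ 16.11 °C (positive, so assuming full melt was valid).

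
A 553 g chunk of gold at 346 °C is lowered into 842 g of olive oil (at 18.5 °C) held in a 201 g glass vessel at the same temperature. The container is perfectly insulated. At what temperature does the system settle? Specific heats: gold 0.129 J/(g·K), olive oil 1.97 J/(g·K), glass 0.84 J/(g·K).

Conservation of energy gives ΣQ = 0:
553×0.129×(T − 346) + 842×1.97×(T − 18.5) + 201×0.84×(T − 18.5) = 0
71.34(T − 346) + 1658.7(T − 18.5) + 168.84(T − 18.5) = 0
1898.9 T = 58493
T = 58493 / 1898.9 = 30.8 °C

T_f ≈ 30.8 °C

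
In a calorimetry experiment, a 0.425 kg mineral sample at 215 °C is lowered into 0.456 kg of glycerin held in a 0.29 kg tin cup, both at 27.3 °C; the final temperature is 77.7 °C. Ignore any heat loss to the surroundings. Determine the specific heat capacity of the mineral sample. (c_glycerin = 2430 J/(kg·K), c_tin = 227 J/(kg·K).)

Setting the total heat transfer to zero:
0.425·c·(77.7 − 215) + 0.456·2430·(77.7 − 27.3) + 0.29·227·(77.7 − 27.3) = 0
-58.35 c = -59165
c = -59165/-58.35 ≈ 1014 J/(kg·K)

c ≈ 1010 J/(kg·K)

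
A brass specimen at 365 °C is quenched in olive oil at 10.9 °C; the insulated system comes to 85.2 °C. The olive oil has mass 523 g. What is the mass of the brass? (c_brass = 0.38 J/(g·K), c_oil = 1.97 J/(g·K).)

m ≈ 720 g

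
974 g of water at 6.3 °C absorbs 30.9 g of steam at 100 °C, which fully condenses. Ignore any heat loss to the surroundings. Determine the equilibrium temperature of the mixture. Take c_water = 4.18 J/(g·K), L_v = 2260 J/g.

Conservation of energy gives ΣQ = 0:
steam→water at 100 °C releases m L_v = 30.9·2260 = 69834
  condensed water 100 °C→T: 129.16(T − 100)
  original water: 4071.3(T − 6.3)
4200.5 T = 69834 + 12916 + 25649 = 108400
T ≈ 25.81 °C, under the boiling point, so the assumption holds.

T_f ≈ 25.8 °C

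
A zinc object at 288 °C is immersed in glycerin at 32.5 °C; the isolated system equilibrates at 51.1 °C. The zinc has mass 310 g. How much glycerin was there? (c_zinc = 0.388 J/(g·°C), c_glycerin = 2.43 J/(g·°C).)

m ≈ 630 g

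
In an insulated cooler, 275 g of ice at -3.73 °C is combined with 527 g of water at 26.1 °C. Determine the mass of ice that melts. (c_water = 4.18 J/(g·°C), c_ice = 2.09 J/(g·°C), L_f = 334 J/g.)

m_melted ≈ 166 g

Cooling the water to 0 °C releases 527·4.18·26.1 = 57495 J.
Of that, 275·2.09·3.73 = 2143.8 J goes to bring the ice to 0 °C, leaving 55351 J.
Melting all 275 g of ice would need 275·334 = 91850 J.
Since 55351 < 91850 J, not all the ice melts; equilibrium is at 0 °C.
Mass melted = 55351/334 ≈ 165.7 g.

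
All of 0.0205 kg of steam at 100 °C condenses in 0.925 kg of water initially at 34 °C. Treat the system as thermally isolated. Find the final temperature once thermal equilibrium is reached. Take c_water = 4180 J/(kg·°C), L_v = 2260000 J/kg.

T_f ≈ 47.2 °C

Let T be the final temperature. ΣQ_i = 0:
condense steam: −0.0205×2260000 = −46330
  condensed water 100 °C→T: 85.69(T − 100)
  water warms: 0.925×4180×(T − 34) = 3866.5(T − 34)
3952.2 T = 46330 + 8569 + 131461 = 186360
T ≈ 47.15 °C, under the boiling point, so the assumption holds.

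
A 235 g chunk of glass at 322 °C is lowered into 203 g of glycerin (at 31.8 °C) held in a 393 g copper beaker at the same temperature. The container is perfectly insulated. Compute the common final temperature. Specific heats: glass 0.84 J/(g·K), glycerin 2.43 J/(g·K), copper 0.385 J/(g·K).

Conservation of energy gives ΣQ = 0:
235·0.84·(T − 322) + 203·2.43·(T − 31.8) + 393·0.385·(T − 31.8) = 0
197.4(T − 322) + 493.29(T − 31.8) + 151.31(T − 31.8) = 0
(197.4 + 493.29 + 151.31) T = 197.4·322 + 493.29·31.8 + 151.31·31.8
T = 84061/842 ≈ 99.84 °C

T_f ≈ 99.8 °C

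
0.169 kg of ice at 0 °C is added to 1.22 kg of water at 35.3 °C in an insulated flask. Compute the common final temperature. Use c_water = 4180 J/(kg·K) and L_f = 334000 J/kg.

T_f ≈ 21.3 °C

Taking heat into each body as positive, Σ m c ΔT = 0:
fusion: m_ice L_f = 0.169×334000 = 56446; warm the meltwater: 706.42 T; water cools: 1.22×4180×(T − 35.3) = 5099.6(T − 35.3)
5806 T = 180016 − 56446 = 123570
T ≈ 21.28 °C. Since T > 0 °C, the all-ice-melts assumption holds.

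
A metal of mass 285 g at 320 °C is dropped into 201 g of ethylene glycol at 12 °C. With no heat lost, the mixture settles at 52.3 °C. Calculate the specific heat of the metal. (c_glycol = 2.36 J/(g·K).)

c ≈ 0.251 J/(g·K)

Net heat exchanged in the isolated system is zero:
285×c×(52.3 − 320) + 201×2.36×(52.3 − 12) = 0
-76294 c = -19117
c = -19117/-76294 ≈ 0.2506 J/(g·K)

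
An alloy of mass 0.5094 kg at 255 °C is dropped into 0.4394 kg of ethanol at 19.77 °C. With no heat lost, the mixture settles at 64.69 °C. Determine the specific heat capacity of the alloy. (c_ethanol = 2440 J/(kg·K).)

c ≈ 497 J/(kg·K)

Setting the total heat transfer to zero:
0.5094·c·(64.69 − 255) + 0.4394·2440·(64.69 − 19.77) = 0
-96.94 c = -48160
c = -48160/-96.94 ≈ 496.8 J/(kg·K)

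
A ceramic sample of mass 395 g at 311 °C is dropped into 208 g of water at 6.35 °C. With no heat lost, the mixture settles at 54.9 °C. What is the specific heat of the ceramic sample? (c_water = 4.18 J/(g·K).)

m_s c (T_s − T_f) = m_water c_water (T_f − T_0):
395·c·(311 − 54.9) = 208·4.18·(54.9 − 6.35)
101160 c = 42211  ⇒  c ≈ 0.4173 J/(g·K)

c ≈ 0.417 J/(g·K)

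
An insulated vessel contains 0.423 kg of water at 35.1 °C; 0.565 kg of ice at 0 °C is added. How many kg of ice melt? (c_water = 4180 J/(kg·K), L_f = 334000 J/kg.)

m_melted ≈ 0.186 kg

Water can give up m c ΔT = 0.423×4180×35.1 = 62062 J before reaching 0 °C.
Fully melting the ice requires m_ice L_f = 0.565×334000 = 188710 J.
That's not enough to melt it all — equilibrium is at 0 °C with ice remaining.
m_melt = 62062 / L_f = 0.1858 kg.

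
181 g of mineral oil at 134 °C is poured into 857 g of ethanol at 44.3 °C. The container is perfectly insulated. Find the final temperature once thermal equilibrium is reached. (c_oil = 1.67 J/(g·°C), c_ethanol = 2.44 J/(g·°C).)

T_f is the heat-capacity-weighted average of the initial temperatures:
T_f = (302.27×134 + 2091.1×44.3) / (302.27 + 2091.1)
    = 133139 / 2393.3 ≈ 55.63 °C

T_f ≈ 55.6 °C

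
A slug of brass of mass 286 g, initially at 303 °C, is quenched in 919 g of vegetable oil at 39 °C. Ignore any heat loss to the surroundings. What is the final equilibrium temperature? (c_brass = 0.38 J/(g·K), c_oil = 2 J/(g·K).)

Set heat shed by the hot body equal to heat absorbed by the cold body:
286*0.38*(303 − T) = 919*2*(T − 39)
108.68(303 − T) = 1838(T − 39)
1946.7 T = 104612  ⇒  T ≈ 53.74 °C

T_f ≈ 53.7 °C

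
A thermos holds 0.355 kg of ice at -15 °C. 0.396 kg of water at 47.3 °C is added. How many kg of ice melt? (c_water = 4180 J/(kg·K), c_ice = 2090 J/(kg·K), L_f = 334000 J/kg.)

m_melted ≈ 0.201 kg

Heat available from the water dropping to 0 °C: 0.396·4180·47.3 = 78295 J.
Of that, 0.355·2090·15 = 11129 J goes to bring the ice to 0 °C, leaving 67165 J.
Melting all 0.355 kg of ice would need 0.355·334000 = 118570 J.
67165 J < 118570 J, so only part of the ice melts and the system sits at 0 °C.
Mass melted = 67165/334000 ≈ 0.2011 kg.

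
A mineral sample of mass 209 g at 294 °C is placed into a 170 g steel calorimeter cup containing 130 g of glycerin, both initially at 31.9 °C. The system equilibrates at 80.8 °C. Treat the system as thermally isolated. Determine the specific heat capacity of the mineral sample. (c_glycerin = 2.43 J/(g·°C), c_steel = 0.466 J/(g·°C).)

c ≈ 0.434 J/(g·°C)

Let T be the final temperature. ΣQ_i = 0:
209×c×(80.8 − 294) + 130×2.43×(80.8 − 31.9) + 170×0.466×(80.8 − 31.9) = 0
-44559 c = -19321
c = -19321/-44559 ≈ 0.4336 J/(g·°C)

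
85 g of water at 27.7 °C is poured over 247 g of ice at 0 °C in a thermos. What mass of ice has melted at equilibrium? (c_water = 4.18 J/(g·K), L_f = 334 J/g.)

m_melted ≈ 29.5 g

Cooling the water to 0 °C releases 85×4.18×27.7 = 9841.8 J.
To melt every bit of ice: 247×334 = 82498 J.
That's not enough to melt it all — equilibrium is at 0 °C with ice remaining.
m_melt = 9841.8 / L_f = 29.47 g.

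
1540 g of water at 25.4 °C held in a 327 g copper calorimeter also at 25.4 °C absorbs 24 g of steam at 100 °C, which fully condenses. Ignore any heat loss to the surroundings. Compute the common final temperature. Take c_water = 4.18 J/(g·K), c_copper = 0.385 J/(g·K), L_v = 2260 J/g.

Conservation of energy gives ΣQ = 0:
condense steam: −24×2260 = −54240
  condensate cools 100→T: 24×4.18×(T − 100) = 100.32(T − 100)
  original water: 6437.2(T − 25.4)
  copper cup: 327×0.385×(T − 25.4) = 125.89(T − 25.4)
6663.4 T = 54240 + 10032 + 166703 = 230975
T ≈ 34.66 °C (< 100 °C, so full condensation is consistent).

T_f ≈ 34.7 °C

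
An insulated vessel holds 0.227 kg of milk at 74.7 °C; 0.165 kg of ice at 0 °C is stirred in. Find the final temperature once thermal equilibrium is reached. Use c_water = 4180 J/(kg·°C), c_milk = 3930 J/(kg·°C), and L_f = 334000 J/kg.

T_f ≈ 7.3 °C

Energy conservation, ΣQ = 0:
latent heat to melt: 0.165·334000 = 55110
  warm the meltwater: 689.7 T
  milk: 892.11(T − 74.7)
1581.8 T = 66641 − 55110 = 11531
T ≈ 7.29 °C. Since T > 0 °C, the all-ice-melts assumption holds.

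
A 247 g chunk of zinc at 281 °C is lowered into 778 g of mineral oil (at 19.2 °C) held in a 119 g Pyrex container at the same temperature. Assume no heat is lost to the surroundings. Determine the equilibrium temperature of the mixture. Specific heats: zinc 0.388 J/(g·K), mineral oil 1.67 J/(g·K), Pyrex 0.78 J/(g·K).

T_f = Σ m_i c_i T_i / Σ m_i c_i:
T_f = (95.84×281 + 1299.3×19.2 + 92.82×19.2) / (95.84 + 1299.3 + 92.82)
    = 53658 / 1487.9 ≈ 36.06 °C

T_f ≈ 36.1 °C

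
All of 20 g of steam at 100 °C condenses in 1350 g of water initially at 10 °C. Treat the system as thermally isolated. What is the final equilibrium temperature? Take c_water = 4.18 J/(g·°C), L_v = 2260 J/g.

Conservation of energy gives ΣQ = 0:
latent heat released on condensation: 20·2260 = 45200; condensed water 100 °C→T: 83.6(T − 100); original water: 5643(T − 10)
5726.6 T = 45200 + 8360 + 56430 = 109990
T ≈ 19.21 °C, under the boiling point, so the assumption holds.

T_f ≈ 19.2 °C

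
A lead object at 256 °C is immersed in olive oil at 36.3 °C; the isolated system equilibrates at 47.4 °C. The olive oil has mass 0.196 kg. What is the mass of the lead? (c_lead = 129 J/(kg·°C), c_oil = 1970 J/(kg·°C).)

m ≈ 0.159 kg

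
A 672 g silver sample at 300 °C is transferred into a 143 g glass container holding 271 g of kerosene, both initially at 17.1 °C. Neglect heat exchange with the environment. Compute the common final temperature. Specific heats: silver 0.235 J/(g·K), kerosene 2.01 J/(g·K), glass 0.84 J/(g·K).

Heat gained plus heat lost sum to zero:
672×0.235×(T − 300) + 271×2.01×(T − 17.1) + 143×0.84×(T − 17.1) = 0
157.92(T − 300) + 544.71(T − 17.1) + 120.12(T − 17.1) = 0
822.75 T = 58745
T = 58745 / 822.75 = 71.4 °C

T_f ≈ 71.4 °C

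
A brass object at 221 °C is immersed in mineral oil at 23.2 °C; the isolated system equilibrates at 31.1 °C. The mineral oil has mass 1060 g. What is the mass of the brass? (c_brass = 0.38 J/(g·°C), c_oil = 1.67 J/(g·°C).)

m ≈ 194 g

Taking heat into each body as positive, Σ m c ΔT = 0:
m×0.38×(31.1 − 221) + 1060×1.67×(31.1 − 23.2) = 0
-72.16 m = -13985
m = -13985/-72.16 ≈ 193.8 g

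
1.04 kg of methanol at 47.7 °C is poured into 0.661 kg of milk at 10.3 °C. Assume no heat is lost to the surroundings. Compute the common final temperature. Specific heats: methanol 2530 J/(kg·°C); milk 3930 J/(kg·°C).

T_f = Σ m_i c_i T_i / Σ m_i c_i:
T_f = (2631.2*47.7 + 2597.7*10.3) / (2631.2 + 2597.7)
    = 152265 / 5228.9 ≈ 29.12 °C

T_f ≈ 29.1 °C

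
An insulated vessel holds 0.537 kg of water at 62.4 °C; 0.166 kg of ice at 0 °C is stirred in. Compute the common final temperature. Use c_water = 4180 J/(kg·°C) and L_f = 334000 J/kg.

Setting the total heat transfer to zero:
latent heat to melt: 0.166·334000 = 55444; meltwater 0→T: 0.166·4180·T = 693.88 T; water cools: 0.537·4180·(T − 62.4) = 2244.7(T − 62.4)
2938.5 T = 140067 − 55444 = 84623
T ≈ 28.80 °C (positive, so assuming full melt was valid).

T_f ≈ 28.8 °C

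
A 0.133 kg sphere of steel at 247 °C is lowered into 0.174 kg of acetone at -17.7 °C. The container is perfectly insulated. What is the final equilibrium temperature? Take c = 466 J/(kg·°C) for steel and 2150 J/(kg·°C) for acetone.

With ΣQ=0 the equilibrium temperature is the m·c-weighted mean:
T_f = (61.98*247 + 374.1*(-17.7)) / (61.98 + 374.1)
    = 8687 / 436.08 ≈ 19.92 °C

T_f ≈ 19.9 °C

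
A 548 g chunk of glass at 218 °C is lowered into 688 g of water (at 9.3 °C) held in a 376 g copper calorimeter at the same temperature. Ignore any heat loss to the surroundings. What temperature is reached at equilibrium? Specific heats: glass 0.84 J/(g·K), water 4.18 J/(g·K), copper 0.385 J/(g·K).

T_f ≈ 36.9 °C

Energy conservation, ΣQ = 0:
548×0.84×(T − 218) + 688×4.18×(T − 9.3) + 376×0.385×(T − 9.3) = 0
460.32(T − 218) + 2875.8(T − 9.3) + 144.76(T − 9.3) = 0
3480.9 T = 128441
T = 128441/3480.9 ≈ 36.90 °C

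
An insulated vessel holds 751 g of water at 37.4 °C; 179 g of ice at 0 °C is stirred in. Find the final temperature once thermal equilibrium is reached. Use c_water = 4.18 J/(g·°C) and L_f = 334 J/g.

Energy balance with sensible and latent terms:
fusion: m_ice L_f = 179×334 = 59786
  meltwater 0→T: 179×4.18×T = 748.22 T
  water cools: 751×4.18×(T − 37.4) = 3139.2(T − 37.4)
3887.4 T = 117405 − 59786 = 57619
T ≈ 14.82 °C (positive, so assuming full melt was valid).

T_f ≈ 14.8 °C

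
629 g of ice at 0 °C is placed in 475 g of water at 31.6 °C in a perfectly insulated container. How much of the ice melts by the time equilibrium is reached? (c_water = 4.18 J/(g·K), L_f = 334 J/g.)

m_melted ≈ 188 g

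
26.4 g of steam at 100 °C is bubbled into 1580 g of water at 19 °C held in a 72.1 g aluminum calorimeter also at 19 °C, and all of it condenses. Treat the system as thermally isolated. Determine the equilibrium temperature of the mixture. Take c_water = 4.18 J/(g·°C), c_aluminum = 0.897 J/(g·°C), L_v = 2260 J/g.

T_f ≈ 29.1 °C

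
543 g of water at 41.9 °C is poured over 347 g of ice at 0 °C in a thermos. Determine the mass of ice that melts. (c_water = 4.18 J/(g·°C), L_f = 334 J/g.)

m_melted ≈ 285 g

Heat available from the water dropping to 0 °C: 543×4.18×41.9 = 95102 J.
Fully melting the ice requires m_ice L_f = 347×334 = 115898 J.
That's not enough to melt it all — equilibrium is at 0 °C with ice remaining.
m_melted×334 = 95102  ⇒  m_melted ≈ 284.7 g.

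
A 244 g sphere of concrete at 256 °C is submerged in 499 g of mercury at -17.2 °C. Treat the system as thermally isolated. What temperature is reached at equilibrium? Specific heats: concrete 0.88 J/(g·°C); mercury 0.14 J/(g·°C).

T_f ≈ 188.9 °C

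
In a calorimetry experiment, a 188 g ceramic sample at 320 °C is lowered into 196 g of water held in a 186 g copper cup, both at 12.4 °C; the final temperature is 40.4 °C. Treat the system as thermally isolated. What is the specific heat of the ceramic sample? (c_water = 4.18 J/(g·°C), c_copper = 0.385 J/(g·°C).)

Setting the total heat transfer to zero:
188×c×(40.4 − 320) + 196×4.18×(40.4 − 12.4) + 186×0.385×(40.4 − 12.4) = 0
-52565 c = -24945
c = -24945/-52565 ≈ 0.4746 J/(g·°C)

c ≈ 0.475 J/(g·°C)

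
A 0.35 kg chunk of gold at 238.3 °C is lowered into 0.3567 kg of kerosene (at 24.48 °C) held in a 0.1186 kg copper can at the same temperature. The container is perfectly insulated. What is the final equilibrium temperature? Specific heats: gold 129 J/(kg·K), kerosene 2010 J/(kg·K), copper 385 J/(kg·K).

T_f ≈ 36.4 °C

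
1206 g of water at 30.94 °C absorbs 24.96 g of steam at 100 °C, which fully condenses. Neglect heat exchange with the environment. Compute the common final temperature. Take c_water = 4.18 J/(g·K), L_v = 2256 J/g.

Energy conservation, ΣQ = 0:
latent heat released on condensation: 24.96·2256 = 56310
  condensed water 100 °C→T: 104.33(T − 100)
  original water: 5041.1(T − 30.94)
5145.4 T = 56310 + 10433 + 155971 = 222714
T ≈ 43.28 °C, under the boiling point, so the assumption holds.

T_f ≈ 43.3 °C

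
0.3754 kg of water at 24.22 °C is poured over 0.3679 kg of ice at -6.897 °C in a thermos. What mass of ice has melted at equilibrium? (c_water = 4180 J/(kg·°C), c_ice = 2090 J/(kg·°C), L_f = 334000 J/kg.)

m_melted ≈ 0.0979 kg

Cooling the water to 0 °C releases 0.3754·4180·24.22 = 38005 J.
Warming the ice to 0 °C takes 0.3679·2090·6.897 = 5303.2 J, leaving 32702 J for melting.
To melt every bit of ice: 0.3679·334000 = 122879 J.
Since 32702 < 122879 J, not all the ice melts; equilibrium is at 0 °C.
m_melted·334000 = 32702  ⇒  m_melted ≈ 0.09791 kg.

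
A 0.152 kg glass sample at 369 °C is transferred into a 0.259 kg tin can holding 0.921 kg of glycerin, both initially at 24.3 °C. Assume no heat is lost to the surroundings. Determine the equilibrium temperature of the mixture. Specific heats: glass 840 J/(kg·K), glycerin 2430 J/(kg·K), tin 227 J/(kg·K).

T_f ≈ 42.5 °C

Conservation of energy gives ΣQ = 0:
0.152*840*(T − 369) + 0.921*2430*(T − 24.3) + 0.259*227*(T − 24.3) = 0
127.68(T − 369) + 2238(T − 24.3) + 58.79(T − 24.3) = 0
2424.5 T = 102927
T = 102927 / 2424.5 = 42.5 °C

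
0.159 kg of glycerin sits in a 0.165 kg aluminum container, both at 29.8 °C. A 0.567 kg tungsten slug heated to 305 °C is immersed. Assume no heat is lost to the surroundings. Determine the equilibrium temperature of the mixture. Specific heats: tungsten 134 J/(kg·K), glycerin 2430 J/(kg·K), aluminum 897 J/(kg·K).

Net heat exchanged in the isolated system is zero:
0.567×134×(T − 305) + 0.159×2430×(T − 29.8) + 0.165×897×(T − 29.8) = 0
75.98(T − 305) + 386.37(T − 29.8) + 148(T − 29.8) = 0
(75.98 + 386.37 + 148) T = 75.98×305 + 386.37×29.8 + 148×29.8
T = 39098/610.35 ≈ 64.06 °C

T_f ≈ 64.1 °C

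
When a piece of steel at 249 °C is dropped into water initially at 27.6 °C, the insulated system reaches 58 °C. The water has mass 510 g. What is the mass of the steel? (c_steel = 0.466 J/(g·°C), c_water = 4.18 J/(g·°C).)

m ≈ 728 g

Setting the total heat transfer to zero:
m·0.466·(58 − 249) + 510·4.18·(58 − 27.6) = 0
-89.01 m = -64807
m = -64807/-89.01 ≈ 728.1 g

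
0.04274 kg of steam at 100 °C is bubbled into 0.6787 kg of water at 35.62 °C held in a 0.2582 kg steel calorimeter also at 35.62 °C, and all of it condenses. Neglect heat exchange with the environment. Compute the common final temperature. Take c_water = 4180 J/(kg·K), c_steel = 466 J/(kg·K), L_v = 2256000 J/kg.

Taking heat into each body as positive, Σ m c ΔT = 0:
steam→water at 100 °C releases m L_v = 0.04274·2256000 = 96421
  condensate cools 100→T: 0.04274·4180·(T − 100) = 178.65(T − 100)
  original water: 2837(T − 35.62)
  steel cup: 0.2582·466·(T − 35.62) = 120.32(T − 35.62)
3135.9 T = 96421 + 17865 + 105339 = 219625
T ≈ 70.03 °C (< 100 °C, so full condensation is consistent).

T_f ≈ 70.0 °C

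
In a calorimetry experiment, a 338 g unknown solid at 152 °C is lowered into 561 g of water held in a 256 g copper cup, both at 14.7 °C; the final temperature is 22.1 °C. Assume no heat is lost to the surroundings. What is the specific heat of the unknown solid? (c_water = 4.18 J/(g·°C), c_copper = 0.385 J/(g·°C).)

Taking heat into each body as positive, Σ m c ΔT = 0:
338·c·(22.1 − 152) + 561·4.18·(22.1 − 14.7) + 256·0.385·(22.1 − 14.7) = 0
-43906 c = -18082
c = -18082/-43906 ≈ 0.4118 J/(g·°C)

c ≈ 0.412 J/(g·°C)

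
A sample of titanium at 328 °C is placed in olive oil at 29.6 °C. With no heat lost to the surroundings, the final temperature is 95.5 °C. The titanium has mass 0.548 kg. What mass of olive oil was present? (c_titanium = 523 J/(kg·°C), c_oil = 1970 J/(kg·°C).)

Conservation of energy gives ΣQ = 0:
0.548×523×(95.5 − 328) + m×1970×(95.5 − 29.6) = 0
129823 m = 66635
m = 66635/129823 ≈ 0.5133 kg

m ≈ 0.513 kg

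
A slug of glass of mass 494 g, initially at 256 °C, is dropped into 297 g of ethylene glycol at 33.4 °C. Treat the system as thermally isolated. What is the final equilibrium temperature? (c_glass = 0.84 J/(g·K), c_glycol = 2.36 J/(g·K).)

T_f ≈ 116.2 °C

Heat lost by the glass equals heat gained by the glycol:
494*0.84*(256 − T) = 297*2.36*(T − 33.4)
414.96(256 − T) = 700.92(T − 33.4)
1115.9 T = 129640  ⇒  T ≈ 116.18 °C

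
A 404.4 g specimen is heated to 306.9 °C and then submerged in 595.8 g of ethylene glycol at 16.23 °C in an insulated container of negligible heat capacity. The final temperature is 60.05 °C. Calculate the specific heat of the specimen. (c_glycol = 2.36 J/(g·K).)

c ≈ 0.617 J/(g·K)

Taking heat into each body as positive, Σ m c ΔT = 0:
404.4·c·(60.05 − 306.9) + 595.8·2.36·(60.05 − 16.23) = 0
-99826 c = -61615
c = -61615/-99826 ≈ 0.6172 J/(g·K)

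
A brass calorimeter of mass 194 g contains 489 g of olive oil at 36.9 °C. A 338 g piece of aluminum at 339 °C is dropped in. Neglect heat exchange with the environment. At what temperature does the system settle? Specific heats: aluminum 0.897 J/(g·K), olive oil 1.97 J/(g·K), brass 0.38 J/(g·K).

T_f ≈ 105.2 °C

Conservation of energy gives ΣQ = 0:
338*0.897*(T − 339) + 489*1.97*(T − 36.9) + 194*0.38*(T − 36.9) = 0
303.19(T − 339) + 963.33(T − 36.9) + 73.72(T − 36.9) = 0
(303.19 + 963.33 + 73.72) T = 303.19*339 + 963.33*36.9 + 73.72*36.9
T = 141047 / 1340.2 = 105 °C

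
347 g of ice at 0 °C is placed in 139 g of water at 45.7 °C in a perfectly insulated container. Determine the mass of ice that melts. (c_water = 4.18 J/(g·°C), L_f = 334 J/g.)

m_melted ≈ 79.5 g

Water can give up m c ΔT = 139·4.18·45.7 = 26553 J before reaching 0 °C.
To melt every bit of ice: 347·334 = 115898 J.
26553 J < 115898 J, so only part of the ice melts and the system sits at 0 °C.
m_melted·334 = 26553  ⇒  m_melted ≈ 79.5 g.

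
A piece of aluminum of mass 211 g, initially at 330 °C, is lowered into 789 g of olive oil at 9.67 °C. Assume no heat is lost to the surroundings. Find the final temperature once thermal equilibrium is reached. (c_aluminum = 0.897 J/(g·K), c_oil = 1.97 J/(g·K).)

With ΣQ=0 the equilibrium temperature is the m·c-weighted mean:
T_f = (189.27·330 + 1554.3·9.67) / (189.27 + 1554.3)
    = 77488 / 1743.6 ≈ 44.44 °C

T_f ≈ 44.4 °C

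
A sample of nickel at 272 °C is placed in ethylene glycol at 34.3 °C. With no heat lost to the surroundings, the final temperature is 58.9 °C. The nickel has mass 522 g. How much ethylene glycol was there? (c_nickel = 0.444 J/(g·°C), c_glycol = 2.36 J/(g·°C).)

Setting the total heat transfer to zero:
522×0.444×(58.9 − 272) + m×2.36×(58.9 − 34.3) = 0
58.06 m = 49390
m = 49390/58.06 ≈ 850.7 g

m ≈ 851 g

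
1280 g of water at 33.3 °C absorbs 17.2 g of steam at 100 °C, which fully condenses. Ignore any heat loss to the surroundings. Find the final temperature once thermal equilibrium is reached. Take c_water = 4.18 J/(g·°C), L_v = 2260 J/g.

T_f ≈ 41.4 °C

Net heat exchanged in the isolated system is zero:
condense steam: −17.2·2260 = −38872
  condensed water 100 °C→T: 71.9(T − 100)
  water warms: 1280·4.18·(T − 33.3) = 5350.4(T − 33.3)
5422.3 T = 38872 + 7189.6 + 178168 = 224230
T ≈ 41.35 °C (< 100 °C, so full condensation is consistent).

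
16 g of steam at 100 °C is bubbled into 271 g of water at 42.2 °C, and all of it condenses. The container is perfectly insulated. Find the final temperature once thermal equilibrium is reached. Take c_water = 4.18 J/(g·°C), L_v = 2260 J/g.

Sum of m c ΔT and latent-heat terms is zero:
condense steam: −16·2260 = −36160; condensate cools 100→T: 16·4.18·(T − 100) = 66.88(T − 100); water warms: 271·4.18·(T − 42.2) = 1132.8(T − 42.2)
1199.7 T = 36160 + 6688 + 47803 = 90651
T ≈ 75.56 °C, under the boiling point, so the assumption holds.

T_f ≈ 75.6 °C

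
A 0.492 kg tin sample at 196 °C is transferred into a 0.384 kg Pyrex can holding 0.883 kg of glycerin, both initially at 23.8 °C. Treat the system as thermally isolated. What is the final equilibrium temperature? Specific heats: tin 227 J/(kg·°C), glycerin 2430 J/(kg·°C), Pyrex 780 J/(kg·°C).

T_f ≈ 31.3 °C

Taking heat into each body as positive, Σ m c ΔT = 0:
0.492·227·(T − 196) + 0.883·2430·(T − 23.8) + 0.384·780·(T − 23.8) = 0
111.68(T − 196) + 2145.7(T − 23.8) + 299.52(T − 23.8) = 0
2556.9 T = 80086
T = 80086/2556.9 ≈ 31.32 °C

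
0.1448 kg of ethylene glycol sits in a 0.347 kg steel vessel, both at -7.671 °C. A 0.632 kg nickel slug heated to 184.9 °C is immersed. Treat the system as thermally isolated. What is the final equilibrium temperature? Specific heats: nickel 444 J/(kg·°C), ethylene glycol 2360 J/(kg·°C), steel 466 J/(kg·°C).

T_f ≈ 61.3 °C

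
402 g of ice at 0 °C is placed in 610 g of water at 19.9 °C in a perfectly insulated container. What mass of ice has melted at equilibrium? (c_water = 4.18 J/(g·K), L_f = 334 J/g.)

m_melted ≈ 152 g

Water can give up m c ΔT = 610×4.18×19.9 = 50741 J before reaching 0 °C.
To melt every bit of ice: 402×334 = 134268 J.
Since 50741 < 134268 J, not all the ice melts; equilibrium is at 0 °C.
m_melt = 50741 / L_f = 151.9 g.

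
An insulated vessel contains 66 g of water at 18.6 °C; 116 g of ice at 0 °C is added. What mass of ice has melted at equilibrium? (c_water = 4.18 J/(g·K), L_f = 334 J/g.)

Heat available from the water dropping to 0 °C: 66·4.18·18.6 = 5131.4 J.
To melt every bit of ice: 116·334 = 38744 J.
That's not enough to melt it all — equilibrium is at 0 °C with ice remaining.
m_melt = 5131.4 / L_f = 15.36 g.

m_melted ≈ 15.4 g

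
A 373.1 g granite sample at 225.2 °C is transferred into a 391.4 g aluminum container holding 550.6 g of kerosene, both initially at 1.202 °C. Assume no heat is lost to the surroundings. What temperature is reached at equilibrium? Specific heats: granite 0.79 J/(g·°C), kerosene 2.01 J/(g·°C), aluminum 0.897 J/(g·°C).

T_f ≈ 38.9 °C

T_f is the heat-capacity-weighted average of the initial temperatures:
T_f = (294.75·225.2 + 1106.7·1.202 + 351.09·1.202) / (294.75 + 1106.7 + 351.09)
    = 68130 / 1752.5 ≈ 38.87 °C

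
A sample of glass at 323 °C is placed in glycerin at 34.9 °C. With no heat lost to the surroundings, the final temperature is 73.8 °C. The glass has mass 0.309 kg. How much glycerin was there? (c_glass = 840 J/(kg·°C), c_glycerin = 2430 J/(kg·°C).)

Net heat exchanged in the isolated system is zero:
0.309·840·(73.8 − 323) + m·2430·(73.8 − 34.9) = 0
94527 m = 64682
m = 64682/94527 ≈ 0.6843 kg

m ≈ 0.684 kg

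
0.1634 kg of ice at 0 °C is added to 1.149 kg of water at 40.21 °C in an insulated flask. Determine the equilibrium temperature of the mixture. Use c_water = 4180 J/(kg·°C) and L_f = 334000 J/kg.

T_f ≈ 25.3 °C

Taking heat into each body as positive, Σ m c ΔT = 0:
melt ice: 0.1634×334000 = 54576; meltwater 0→T: 0.1634×4180×T = 683.01 T; water cools: 1.149×4180×(T − 40.21) = 4802.8(T − 40.21)
5485.8 T = 193121 − 54576 = 138546
T ≈ 25.26 °C (positive, so assuming full melt was valid).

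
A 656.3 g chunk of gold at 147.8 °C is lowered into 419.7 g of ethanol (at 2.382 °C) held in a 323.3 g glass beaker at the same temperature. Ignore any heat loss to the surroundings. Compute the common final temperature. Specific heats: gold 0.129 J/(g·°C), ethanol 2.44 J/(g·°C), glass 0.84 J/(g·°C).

T_f ≈ 11.3 °C

T_f is the heat-capacity-weighted average of the initial temperatures:
T_f = (84.66×147.8 + 1024.1×2.382 + 271.57×2.382) / (84.66 + 1024.1 + 271.57)
    = 15599 / 1380.3 ≈ 11.30 °C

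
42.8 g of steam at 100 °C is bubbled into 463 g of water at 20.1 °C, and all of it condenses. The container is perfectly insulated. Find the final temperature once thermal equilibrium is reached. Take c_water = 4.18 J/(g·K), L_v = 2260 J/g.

T_f ≈ 72.6 °C

Energy conservation, ΣQ = 0:
condense steam: −42.8·2260 = −96728; condensed water 100 °C→T: 178.9(T − 100); water warms: 463·4.18·(T − 20.1) = 1935.3(T − 20.1)
2114.2 T = 96728 + 17890 + 38900 = 153519
T ≈ 72.61 °C, under the boiling point, so the assumption holds.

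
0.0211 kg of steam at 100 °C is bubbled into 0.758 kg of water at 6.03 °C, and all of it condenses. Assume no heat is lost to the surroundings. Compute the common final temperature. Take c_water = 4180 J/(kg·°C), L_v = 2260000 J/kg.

T_f ≈ 23.2 °C

Taking heat into each body as positive, Σ m c ΔT = 0:
steam→water at 100 °C releases m L_v = 0.0211×2260000 = 47686; condensate cools 100→T: 0.0211×4180×(T − 100) = 88.2(T − 100); water warms: 0.758×4180×(T − 6.03) = 3168.4(T − 6.03)
3256.6 T = 47686 + 8819.8 + 19106 = 75611
T ≈ 23.22 °C (< 100 °C, so full condensation is consistent).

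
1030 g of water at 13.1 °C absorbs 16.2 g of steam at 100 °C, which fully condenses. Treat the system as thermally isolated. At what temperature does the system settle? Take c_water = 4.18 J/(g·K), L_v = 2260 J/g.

Sum of m c ΔT and latent-heat terms is zero:
condense steam: −16.2×2260 = −36612; condensed water 100 °C→T: 67.72(T − 100); water warms: 1030×4.18×(T − 13.1) = 4305.4(T − 13.1)
4373.1 T = 36612 + 6771.6 + 56401 = 99784
T ≈ 22.82 °C (< 100 °C, so full condensation is consistent).

T_f ≈ 22.8 °C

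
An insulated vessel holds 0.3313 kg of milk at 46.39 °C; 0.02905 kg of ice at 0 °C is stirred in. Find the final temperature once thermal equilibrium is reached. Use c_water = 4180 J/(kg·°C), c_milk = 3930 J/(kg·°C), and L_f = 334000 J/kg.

Taking heat into each body as positive, Σ m c ΔT = 0:
latent heat to melt: 0.02905×334000 = 9702.7
  warm the meltwater: 121.43 T
  milk cools: 0.3313×3930×(T − 46.39) = 1302(T − 46.39)
1423.4 T = 60400 − 9702.7 = 50697
T ≈ 35.62 °C — above 0 °C, consistent with complete melting.

T_f ≈ 35.6 °C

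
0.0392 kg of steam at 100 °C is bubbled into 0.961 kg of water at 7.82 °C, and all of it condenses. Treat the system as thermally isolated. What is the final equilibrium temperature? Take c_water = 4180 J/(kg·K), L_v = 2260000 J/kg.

Setting the total heat transfer to zero:
steam→water at 100 °C releases m L_v = 0.0392·2260000 = 88592
  condensed water 100 °C→T: 163.86(T − 100)
  water warms: 0.961·4180·(T − 7.82) = 4017(T − 7.82)
4180.8 T = 88592 + 16386 + 31413 = 136390
T ≈ 32.62 °C, under the boiling point, so the assumption holds.

T_f ≈ 32.6 °C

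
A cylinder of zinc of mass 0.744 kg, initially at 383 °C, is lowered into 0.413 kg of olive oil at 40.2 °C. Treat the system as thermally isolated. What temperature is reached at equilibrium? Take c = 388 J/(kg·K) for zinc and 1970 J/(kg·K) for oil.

T_f ≈ 130.0 °C

Set heat shed by the hot body equal to heat absorbed by the cold body:
0.744×388×(383 − T) = 0.413×1970×(T − 40.2)
288.67(383 − T) = 813.61(T − 40.2)
1102.3 T = 143268  ⇒  T ≈ 129.97 °C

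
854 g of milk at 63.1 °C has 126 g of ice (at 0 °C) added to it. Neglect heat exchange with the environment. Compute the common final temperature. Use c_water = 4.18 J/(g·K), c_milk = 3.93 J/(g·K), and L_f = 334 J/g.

T_f ≈ 43.7 °C

Conservation of energy gives ΣQ = 0:
melt ice: 126×334 = 42084
  meltwater 0→T: 126×4.18×T = 526.68 T
  milk cools: 854×3.93×(T − 63.1) = 3356.2(T − 63.1)
3882.9 T = 211777 − 42084 = 169693
T ≈ 43.70 °C (positive, so assuming full melt was valid).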